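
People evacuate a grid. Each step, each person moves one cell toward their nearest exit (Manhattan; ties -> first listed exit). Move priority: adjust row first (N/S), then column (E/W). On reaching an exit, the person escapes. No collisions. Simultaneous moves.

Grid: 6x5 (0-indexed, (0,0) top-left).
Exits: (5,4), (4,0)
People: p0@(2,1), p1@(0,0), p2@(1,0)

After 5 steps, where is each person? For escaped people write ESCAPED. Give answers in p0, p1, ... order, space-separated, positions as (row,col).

Step 1: p0:(2,1)->(3,1) | p1:(0,0)->(1,0) | p2:(1,0)->(2,0)
Step 2: p0:(3,1)->(4,1) | p1:(1,0)->(2,0) | p2:(2,0)->(3,0)
Step 3: p0:(4,1)->(4,0)->EXIT | p1:(2,0)->(3,0) | p2:(3,0)->(4,0)->EXIT
Step 4: p0:escaped | p1:(3,0)->(4,0)->EXIT | p2:escaped

ESCAPED ESCAPED ESCAPED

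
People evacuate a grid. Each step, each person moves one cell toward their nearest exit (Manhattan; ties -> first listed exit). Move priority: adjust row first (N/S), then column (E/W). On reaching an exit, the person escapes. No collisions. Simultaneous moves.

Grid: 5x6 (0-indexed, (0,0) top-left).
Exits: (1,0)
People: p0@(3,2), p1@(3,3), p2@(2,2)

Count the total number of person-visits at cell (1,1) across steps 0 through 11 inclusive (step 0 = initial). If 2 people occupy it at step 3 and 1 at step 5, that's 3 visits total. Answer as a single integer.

Answer: 3

Derivation:
Step 0: p0@(3,2) p1@(3,3) p2@(2,2) -> at (1,1): 0 [-], cum=0
Step 1: p0@(2,2) p1@(2,3) p2@(1,2) -> at (1,1): 0 [-], cum=0
Step 2: p0@(1,2) p1@(1,3) p2@(1,1) -> at (1,1): 1 [p2], cum=1
Step 3: p0@(1,1) p1@(1,2) p2@ESC -> at (1,1): 1 [p0], cum=2
Step 4: p0@ESC p1@(1,1) p2@ESC -> at (1,1): 1 [p1], cum=3
Step 5: p0@ESC p1@ESC p2@ESC -> at (1,1): 0 [-], cum=3
Total visits = 3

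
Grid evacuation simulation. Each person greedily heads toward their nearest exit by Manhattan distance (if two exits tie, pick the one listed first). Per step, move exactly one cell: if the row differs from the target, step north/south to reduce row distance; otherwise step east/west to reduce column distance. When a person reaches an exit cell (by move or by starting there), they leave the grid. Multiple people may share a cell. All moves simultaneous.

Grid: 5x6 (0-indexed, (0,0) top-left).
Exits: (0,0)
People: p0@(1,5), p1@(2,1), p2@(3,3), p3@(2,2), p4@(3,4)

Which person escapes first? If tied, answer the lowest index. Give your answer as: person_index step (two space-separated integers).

Answer: 1 3

Derivation:
Step 1: p0:(1,5)->(0,5) | p1:(2,1)->(1,1) | p2:(3,3)->(2,3) | p3:(2,2)->(1,2) | p4:(3,4)->(2,4)
Step 2: p0:(0,5)->(0,4) | p1:(1,1)->(0,1) | p2:(2,3)->(1,3) | p3:(1,2)->(0,2) | p4:(2,4)->(1,4)
Step 3: p0:(0,4)->(0,3) | p1:(0,1)->(0,0)->EXIT | p2:(1,3)->(0,3) | p3:(0,2)->(0,1) | p4:(1,4)->(0,4)
Step 4: p0:(0,3)->(0,2) | p1:escaped | p2:(0,3)->(0,2) | p3:(0,1)->(0,0)->EXIT | p4:(0,4)->(0,3)
Step 5: p0:(0,2)->(0,1) | p1:escaped | p2:(0,2)->(0,1) | p3:escaped | p4:(0,3)->(0,2)
Step 6: p0:(0,1)->(0,0)->EXIT | p1:escaped | p2:(0,1)->(0,0)->EXIT | p3:escaped | p4:(0,2)->(0,1)
Step 7: p0:escaped | p1:escaped | p2:escaped | p3:escaped | p4:(0,1)->(0,0)->EXIT
Exit steps: [6, 3, 6, 4, 7]
First to escape: p1 at step 3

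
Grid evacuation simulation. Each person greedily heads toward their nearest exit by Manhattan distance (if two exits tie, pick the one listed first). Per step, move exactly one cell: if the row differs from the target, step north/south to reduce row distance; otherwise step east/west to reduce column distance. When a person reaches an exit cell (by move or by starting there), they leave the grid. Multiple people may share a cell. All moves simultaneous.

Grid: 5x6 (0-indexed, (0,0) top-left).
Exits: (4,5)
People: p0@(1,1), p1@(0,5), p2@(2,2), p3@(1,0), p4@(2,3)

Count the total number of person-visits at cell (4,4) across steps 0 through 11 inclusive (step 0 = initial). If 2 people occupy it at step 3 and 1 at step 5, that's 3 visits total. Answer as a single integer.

Answer: 4

Derivation:
Step 0: p0@(1,1) p1@(0,5) p2@(2,2) p3@(1,0) p4@(2,3) -> at (4,4): 0 [-], cum=0
Step 1: p0@(2,1) p1@(1,5) p2@(3,2) p3@(2,0) p4@(3,3) -> at (4,4): 0 [-], cum=0
Step 2: p0@(3,1) p1@(2,5) p2@(4,2) p3@(3,0) p4@(4,3) -> at (4,4): 0 [-], cum=0
Step 3: p0@(4,1) p1@(3,5) p2@(4,3) p3@(4,0) p4@(4,4) -> at (4,4): 1 [p4], cum=1
Step 4: p0@(4,2) p1@ESC p2@(4,4) p3@(4,1) p4@ESC -> at (4,4): 1 [p2], cum=2
Step 5: p0@(4,3) p1@ESC p2@ESC p3@(4,2) p4@ESC -> at (4,4): 0 [-], cum=2
Step 6: p0@(4,4) p1@ESC p2@ESC p3@(4,3) p4@ESC -> at (4,4): 1 [p0], cum=3
Step 7: p0@ESC p1@ESC p2@ESC p3@(4,4) p4@ESC -> at (4,4): 1 [p3], cum=4
Step 8: p0@ESC p1@ESC p2@ESC p3@ESC p4@ESC -> at (4,4): 0 [-], cum=4
Total visits = 4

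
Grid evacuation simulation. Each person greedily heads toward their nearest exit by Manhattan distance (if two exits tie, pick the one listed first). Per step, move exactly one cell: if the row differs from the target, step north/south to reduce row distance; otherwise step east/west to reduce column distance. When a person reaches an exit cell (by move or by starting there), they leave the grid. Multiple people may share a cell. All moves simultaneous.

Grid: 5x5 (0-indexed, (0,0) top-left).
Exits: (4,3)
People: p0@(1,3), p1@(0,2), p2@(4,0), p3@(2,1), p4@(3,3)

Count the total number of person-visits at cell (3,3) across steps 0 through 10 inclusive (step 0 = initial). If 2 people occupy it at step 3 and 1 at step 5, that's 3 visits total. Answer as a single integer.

Answer: 2

Derivation:
Step 0: p0@(1,3) p1@(0,2) p2@(4,0) p3@(2,1) p4@(3,3) -> at (3,3): 1 [p4], cum=1
Step 1: p0@(2,3) p1@(1,2) p2@(4,1) p3@(3,1) p4@ESC -> at (3,3): 0 [-], cum=1
Step 2: p0@(3,3) p1@(2,2) p2@(4,2) p3@(4,1) p4@ESC -> at (3,3): 1 [p0], cum=2
Step 3: p0@ESC p1@(3,2) p2@ESC p3@(4,2) p4@ESC -> at (3,3): 0 [-], cum=2
Step 4: p0@ESC p1@(4,2) p2@ESC p3@ESC p4@ESC -> at (3,3): 0 [-], cum=2
Step 5: p0@ESC p1@ESC p2@ESC p3@ESC p4@ESC -> at (3,3): 0 [-], cum=2
Total visits = 2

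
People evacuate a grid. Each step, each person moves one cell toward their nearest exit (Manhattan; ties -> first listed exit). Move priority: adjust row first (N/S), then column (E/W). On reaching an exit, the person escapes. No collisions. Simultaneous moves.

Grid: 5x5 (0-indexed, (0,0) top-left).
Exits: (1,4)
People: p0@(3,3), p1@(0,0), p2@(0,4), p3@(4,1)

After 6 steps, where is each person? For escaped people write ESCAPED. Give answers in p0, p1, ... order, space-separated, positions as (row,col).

Step 1: p0:(3,3)->(2,3) | p1:(0,0)->(1,0) | p2:(0,4)->(1,4)->EXIT | p3:(4,1)->(3,1)
Step 2: p0:(2,3)->(1,3) | p1:(1,0)->(1,1) | p2:escaped | p3:(3,1)->(2,1)
Step 3: p0:(1,3)->(1,4)->EXIT | p1:(1,1)->(1,2) | p2:escaped | p3:(2,1)->(1,1)
Step 4: p0:escaped | p1:(1,2)->(1,3) | p2:escaped | p3:(1,1)->(1,2)
Step 5: p0:escaped | p1:(1,3)->(1,4)->EXIT | p2:escaped | p3:(1,2)->(1,3)
Step 6: p0:escaped | p1:escaped | p2:escaped | p3:(1,3)->(1,4)->EXIT

ESCAPED ESCAPED ESCAPED ESCAPED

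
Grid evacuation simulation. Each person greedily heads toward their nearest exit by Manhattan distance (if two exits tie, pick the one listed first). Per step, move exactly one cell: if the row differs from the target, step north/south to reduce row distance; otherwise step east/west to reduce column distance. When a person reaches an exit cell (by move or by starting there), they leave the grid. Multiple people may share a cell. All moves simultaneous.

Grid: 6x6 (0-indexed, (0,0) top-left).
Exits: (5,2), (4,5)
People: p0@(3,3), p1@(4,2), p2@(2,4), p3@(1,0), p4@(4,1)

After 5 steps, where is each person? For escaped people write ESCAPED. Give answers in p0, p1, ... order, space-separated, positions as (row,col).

Step 1: p0:(3,3)->(4,3) | p1:(4,2)->(5,2)->EXIT | p2:(2,4)->(3,4) | p3:(1,0)->(2,0) | p4:(4,1)->(5,1)
Step 2: p0:(4,3)->(5,3) | p1:escaped | p2:(3,4)->(4,4) | p3:(2,0)->(3,0) | p4:(5,1)->(5,2)->EXIT
Step 3: p0:(5,3)->(5,2)->EXIT | p1:escaped | p2:(4,4)->(4,5)->EXIT | p3:(3,0)->(4,0) | p4:escaped
Step 4: p0:escaped | p1:escaped | p2:escaped | p3:(4,0)->(5,0) | p4:escaped
Step 5: p0:escaped | p1:escaped | p2:escaped | p3:(5,0)->(5,1) | p4:escaped

ESCAPED ESCAPED ESCAPED (5,1) ESCAPED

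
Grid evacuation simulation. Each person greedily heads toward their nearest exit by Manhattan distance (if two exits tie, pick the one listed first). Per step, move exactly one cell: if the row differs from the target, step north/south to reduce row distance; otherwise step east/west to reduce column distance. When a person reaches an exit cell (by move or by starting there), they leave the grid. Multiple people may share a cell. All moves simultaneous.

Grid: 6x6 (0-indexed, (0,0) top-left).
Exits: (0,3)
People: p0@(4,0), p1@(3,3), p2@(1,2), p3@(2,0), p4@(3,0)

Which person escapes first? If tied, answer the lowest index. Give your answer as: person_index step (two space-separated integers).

Step 1: p0:(4,0)->(3,0) | p1:(3,3)->(2,3) | p2:(1,2)->(0,2) | p3:(2,0)->(1,0) | p4:(3,0)->(2,0)
Step 2: p0:(3,0)->(2,0) | p1:(2,3)->(1,3) | p2:(0,2)->(0,3)->EXIT | p3:(1,0)->(0,0) | p4:(2,0)->(1,0)
Step 3: p0:(2,0)->(1,0) | p1:(1,3)->(0,3)->EXIT | p2:escaped | p3:(0,0)->(0,1) | p4:(1,0)->(0,0)
Step 4: p0:(1,0)->(0,0) | p1:escaped | p2:escaped | p3:(0,1)->(0,2) | p4:(0,0)->(0,1)
Step 5: p0:(0,0)->(0,1) | p1:escaped | p2:escaped | p3:(0,2)->(0,3)->EXIT | p4:(0,1)->(0,2)
Step 6: p0:(0,1)->(0,2) | p1:escaped | p2:escaped | p3:escaped | p4:(0,2)->(0,3)->EXIT
Step 7: p0:(0,2)->(0,3)->EXIT | p1:escaped | p2:escaped | p3:escaped | p4:escaped
Exit steps: [7, 3, 2, 5, 6]
First to escape: p2 at step 2

Answer: 2 2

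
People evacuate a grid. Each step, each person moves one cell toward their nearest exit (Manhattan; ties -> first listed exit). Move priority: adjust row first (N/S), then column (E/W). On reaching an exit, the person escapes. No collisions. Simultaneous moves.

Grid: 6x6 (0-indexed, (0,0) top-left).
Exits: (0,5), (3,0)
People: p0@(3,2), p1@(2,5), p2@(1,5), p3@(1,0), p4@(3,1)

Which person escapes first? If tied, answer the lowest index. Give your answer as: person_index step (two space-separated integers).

Answer: 2 1

Derivation:
Step 1: p0:(3,2)->(3,1) | p1:(2,5)->(1,5) | p2:(1,5)->(0,5)->EXIT | p3:(1,0)->(2,0) | p4:(3,1)->(3,0)->EXIT
Step 2: p0:(3,1)->(3,0)->EXIT | p1:(1,5)->(0,5)->EXIT | p2:escaped | p3:(2,0)->(3,0)->EXIT | p4:escaped
Exit steps: [2, 2, 1, 2, 1]
First to escape: p2 at step 1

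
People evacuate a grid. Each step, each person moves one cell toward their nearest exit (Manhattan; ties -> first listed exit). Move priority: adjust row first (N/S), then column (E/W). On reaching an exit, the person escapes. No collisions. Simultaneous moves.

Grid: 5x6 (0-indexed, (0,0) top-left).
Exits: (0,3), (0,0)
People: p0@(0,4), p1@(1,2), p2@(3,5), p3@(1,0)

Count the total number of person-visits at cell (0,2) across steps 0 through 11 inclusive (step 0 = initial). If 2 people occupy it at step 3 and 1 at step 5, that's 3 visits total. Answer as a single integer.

Step 0: p0@(0,4) p1@(1,2) p2@(3,5) p3@(1,0) -> at (0,2): 0 [-], cum=0
Step 1: p0@ESC p1@(0,2) p2@(2,5) p3@ESC -> at (0,2): 1 [p1], cum=1
Step 2: p0@ESC p1@ESC p2@(1,5) p3@ESC -> at (0,2): 0 [-], cum=1
Step 3: p0@ESC p1@ESC p2@(0,5) p3@ESC -> at (0,2): 0 [-], cum=1
Step 4: p0@ESC p1@ESC p2@(0,4) p3@ESC -> at (0,2): 0 [-], cum=1
Step 5: p0@ESC p1@ESC p2@ESC p3@ESC -> at (0,2): 0 [-], cum=1
Total visits = 1

Answer: 1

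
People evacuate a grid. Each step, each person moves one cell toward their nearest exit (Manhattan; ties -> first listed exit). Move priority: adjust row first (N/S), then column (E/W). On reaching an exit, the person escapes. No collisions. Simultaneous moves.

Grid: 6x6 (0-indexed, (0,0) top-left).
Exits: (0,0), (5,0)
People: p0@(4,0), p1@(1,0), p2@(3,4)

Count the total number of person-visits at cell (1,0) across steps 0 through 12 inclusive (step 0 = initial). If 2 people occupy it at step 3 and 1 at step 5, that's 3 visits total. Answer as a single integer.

Step 0: p0@(4,0) p1@(1,0) p2@(3,4) -> at (1,0): 1 [p1], cum=1
Step 1: p0@ESC p1@ESC p2@(4,4) -> at (1,0): 0 [-], cum=1
Step 2: p0@ESC p1@ESC p2@(5,4) -> at (1,0): 0 [-], cum=1
Step 3: p0@ESC p1@ESC p2@(5,3) -> at (1,0): 0 [-], cum=1
Step 4: p0@ESC p1@ESC p2@(5,2) -> at (1,0): 0 [-], cum=1
Step 5: p0@ESC p1@ESC p2@(5,1) -> at (1,0): 0 [-], cum=1
Step 6: p0@ESC p1@ESC p2@ESC -> at (1,0): 0 [-], cum=1
Total visits = 1

Answer: 1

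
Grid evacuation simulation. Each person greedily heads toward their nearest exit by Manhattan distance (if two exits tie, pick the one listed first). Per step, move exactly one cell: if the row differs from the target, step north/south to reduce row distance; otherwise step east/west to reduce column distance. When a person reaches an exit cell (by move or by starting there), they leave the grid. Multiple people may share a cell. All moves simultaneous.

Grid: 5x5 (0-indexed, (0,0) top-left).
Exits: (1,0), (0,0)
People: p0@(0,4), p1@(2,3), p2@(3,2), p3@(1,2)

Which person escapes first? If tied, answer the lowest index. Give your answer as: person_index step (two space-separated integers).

Step 1: p0:(0,4)->(0,3) | p1:(2,3)->(1,3) | p2:(3,2)->(2,2) | p3:(1,2)->(1,1)
Step 2: p0:(0,3)->(0,2) | p1:(1,3)->(1,2) | p2:(2,2)->(1,2) | p3:(1,1)->(1,0)->EXIT
Step 3: p0:(0,2)->(0,1) | p1:(1,2)->(1,1) | p2:(1,2)->(1,1) | p3:escaped
Step 4: p0:(0,1)->(0,0)->EXIT | p1:(1,1)->(1,0)->EXIT | p2:(1,1)->(1,0)->EXIT | p3:escaped
Exit steps: [4, 4, 4, 2]
First to escape: p3 at step 2

Answer: 3 2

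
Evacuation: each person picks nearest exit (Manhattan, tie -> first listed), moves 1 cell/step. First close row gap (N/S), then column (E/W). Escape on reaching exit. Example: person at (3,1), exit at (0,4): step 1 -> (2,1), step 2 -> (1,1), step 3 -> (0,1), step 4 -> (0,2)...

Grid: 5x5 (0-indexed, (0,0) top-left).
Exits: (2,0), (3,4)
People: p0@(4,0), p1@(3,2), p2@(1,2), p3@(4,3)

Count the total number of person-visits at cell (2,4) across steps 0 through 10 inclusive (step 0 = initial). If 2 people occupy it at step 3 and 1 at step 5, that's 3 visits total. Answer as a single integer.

Step 0: p0@(4,0) p1@(3,2) p2@(1,2) p3@(4,3) -> at (2,4): 0 [-], cum=0
Step 1: p0@(3,0) p1@(3,3) p2@(2,2) p3@(3,3) -> at (2,4): 0 [-], cum=0
Step 2: p0@ESC p1@ESC p2@(2,1) p3@ESC -> at (2,4): 0 [-], cum=0
Step 3: p0@ESC p1@ESC p2@ESC p3@ESC -> at (2,4): 0 [-], cum=0
Total visits = 0

Answer: 0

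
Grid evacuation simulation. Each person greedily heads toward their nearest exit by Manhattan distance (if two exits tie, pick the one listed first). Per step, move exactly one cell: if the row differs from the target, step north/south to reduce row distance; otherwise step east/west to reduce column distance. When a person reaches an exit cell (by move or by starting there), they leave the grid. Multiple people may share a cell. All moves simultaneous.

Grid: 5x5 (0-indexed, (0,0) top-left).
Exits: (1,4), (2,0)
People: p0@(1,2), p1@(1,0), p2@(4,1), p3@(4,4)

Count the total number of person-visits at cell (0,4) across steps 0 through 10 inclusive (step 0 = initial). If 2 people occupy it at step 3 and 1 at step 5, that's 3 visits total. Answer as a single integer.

Answer: 0

Derivation:
Step 0: p0@(1,2) p1@(1,0) p2@(4,1) p3@(4,4) -> at (0,4): 0 [-], cum=0
Step 1: p0@(1,3) p1@ESC p2@(3,1) p3@(3,4) -> at (0,4): 0 [-], cum=0
Step 2: p0@ESC p1@ESC p2@(2,1) p3@(2,4) -> at (0,4): 0 [-], cum=0
Step 3: p0@ESC p1@ESC p2@ESC p3@ESC -> at (0,4): 0 [-], cum=0
Total visits = 0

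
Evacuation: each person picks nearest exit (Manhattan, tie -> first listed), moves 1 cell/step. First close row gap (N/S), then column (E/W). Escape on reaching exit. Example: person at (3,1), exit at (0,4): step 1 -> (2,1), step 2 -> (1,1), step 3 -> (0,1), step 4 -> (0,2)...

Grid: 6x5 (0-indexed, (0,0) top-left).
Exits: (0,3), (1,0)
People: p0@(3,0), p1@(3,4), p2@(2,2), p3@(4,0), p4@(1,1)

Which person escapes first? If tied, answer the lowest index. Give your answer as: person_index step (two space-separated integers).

Answer: 4 1

Derivation:
Step 1: p0:(3,0)->(2,0) | p1:(3,4)->(2,4) | p2:(2,2)->(1,2) | p3:(4,0)->(3,0) | p4:(1,1)->(1,0)->EXIT
Step 2: p0:(2,0)->(1,0)->EXIT | p1:(2,4)->(1,4) | p2:(1,2)->(0,2) | p3:(3,0)->(2,0) | p4:escaped
Step 3: p0:escaped | p1:(1,4)->(0,4) | p2:(0,2)->(0,3)->EXIT | p3:(2,0)->(1,0)->EXIT | p4:escaped
Step 4: p0:escaped | p1:(0,4)->(0,3)->EXIT | p2:escaped | p3:escaped | p4:escaped
Exit steps: [2, 4, 3, 3, 1]
First to escape: p4 at step 1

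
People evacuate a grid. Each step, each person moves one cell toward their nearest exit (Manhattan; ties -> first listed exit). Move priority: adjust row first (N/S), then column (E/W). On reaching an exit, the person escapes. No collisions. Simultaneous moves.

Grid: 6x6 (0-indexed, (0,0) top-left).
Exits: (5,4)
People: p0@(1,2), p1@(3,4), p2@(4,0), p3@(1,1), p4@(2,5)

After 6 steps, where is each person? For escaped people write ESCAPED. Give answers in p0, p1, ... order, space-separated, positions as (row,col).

Step 1: p0:(1,2)->(2,2) | p1:(3,4)->(4,4) | p2:(4,0)->(5,0) | p3:(1,1)->(2,1) | p4:(2,5)->(3,5)
Step 2: p0:(2,2)->(3,2) | p1:(4,4)->(5,4)->EXIT | p2:(5,0)->(5,1) | p3:(2,1)->(3,1) | p4:(3,5)->(4,5)
Step 3: p0:(3,2)->(4,2) | p1:escaped | p2:(5,1)->(5,2) | p3:(3,1)->(4,1) | p4:(4,5)->(5,5)
Step 4: p0:(4,2)->(5,2) | p1:escaped | p2:(5,2)->(5,3) | p3:(4,1)->(5,1) | p4:(5,5)->(5,4)->EXIT
Step 5: p0:(5,2)->(5,3) | p1:escaped | p2:(5,3)->(5,4)->EXIT | p3:(5,1)->(5,2) | p4:escaped
Step 6: p0:(5,3)->(5,4)->EXIT | p1:escaped | p2:escaped | p3:(5,2)->(5,3) | p4:escaped

ESCAPED ESCAPED ESCAPED (5,3) ESCAPED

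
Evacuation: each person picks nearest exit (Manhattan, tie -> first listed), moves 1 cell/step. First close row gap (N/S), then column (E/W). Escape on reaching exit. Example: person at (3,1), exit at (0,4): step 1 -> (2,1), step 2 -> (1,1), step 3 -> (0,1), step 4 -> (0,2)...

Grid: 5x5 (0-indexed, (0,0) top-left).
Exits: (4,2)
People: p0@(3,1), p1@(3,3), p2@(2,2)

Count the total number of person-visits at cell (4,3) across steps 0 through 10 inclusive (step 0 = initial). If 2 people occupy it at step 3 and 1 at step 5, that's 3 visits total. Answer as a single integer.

Answer: 1

Derivation:
Step 0: p0@(3,1) p1@(3,3) p2@(2,2) -> at (4,3): 0 [-], cum=0
Step 1: p0@(4,1) p1@(4,3) p2@(3,2) -> at (4,3): 1 [p1], cum=1
Step 2: p0@ESC p1@ESC p2@ESC -> at (4,3): 0 [-], cum=1
Total visits = 1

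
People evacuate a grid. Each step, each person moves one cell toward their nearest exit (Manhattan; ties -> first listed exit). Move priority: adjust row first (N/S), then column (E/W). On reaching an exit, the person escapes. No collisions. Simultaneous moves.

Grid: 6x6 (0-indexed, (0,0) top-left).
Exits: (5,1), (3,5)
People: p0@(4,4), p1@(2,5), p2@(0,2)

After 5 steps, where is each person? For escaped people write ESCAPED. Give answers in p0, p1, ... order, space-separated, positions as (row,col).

Step 1: p0:(4,4)->(3,4) | p1:(2,5)->(3,5)->EXIT | p2:(0,2)->(1,2)
Step 2: p0:(3,4)->(3,5)->EXIT | p1:escaped | p2:(1,2)->(2,2)
Step 3: p0:escaped | p1:escaped | p2:(2,2)->(3,2)
Step 4: p0:escaped | p1:escaped | p2:(3,2)->(4,2)
Step 5: p0:escaped | p1:escaped | p2:(4,2)->(5,2)

ESCAPED ESCAPED (5,2)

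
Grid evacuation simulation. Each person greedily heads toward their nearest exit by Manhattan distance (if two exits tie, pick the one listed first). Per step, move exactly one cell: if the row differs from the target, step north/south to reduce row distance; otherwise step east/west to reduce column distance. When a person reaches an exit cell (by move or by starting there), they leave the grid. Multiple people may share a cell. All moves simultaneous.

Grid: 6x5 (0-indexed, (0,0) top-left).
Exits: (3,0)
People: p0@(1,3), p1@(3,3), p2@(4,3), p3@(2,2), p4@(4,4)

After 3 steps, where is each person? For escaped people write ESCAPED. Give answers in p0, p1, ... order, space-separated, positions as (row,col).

Step 1: p0:(1,3)->(2,3) | p1:(3,3)->(3,2) | p2:(4,3)->(3,3) | p3:(2,2)->(3,2) | p4:(4,4)->(3,4)
Step 2: p0:(2,3)->(3,3) | p1:(3,2)->(3,1) | p2:(3,3)->(3,2) | p3:(3,2)->(3,1) | p4:(3,4)->(3,3)
Step 3: p0:(3,3)->(3,2) | p1:(3,1)->(3,0)->EXIT | p2:(3,2)->(3,1) | p3:(3,1)->(3,0)->EXIT | p4:(3,3)->(3,2)

(3,2) ESCAPED (3,1) ESCAPED (3,2)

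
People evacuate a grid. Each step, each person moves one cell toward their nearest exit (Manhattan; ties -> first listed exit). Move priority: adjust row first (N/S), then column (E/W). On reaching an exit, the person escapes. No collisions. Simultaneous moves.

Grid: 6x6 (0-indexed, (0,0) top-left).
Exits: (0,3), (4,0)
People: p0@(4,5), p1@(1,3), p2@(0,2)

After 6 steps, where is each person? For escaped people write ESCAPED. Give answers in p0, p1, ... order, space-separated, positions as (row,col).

Step 1: p0:(4,5)->(4,4) | p1:(1,3)->(0,3)->EXIT | p2:(0,2)->(0,3)->EXIT
Step 2: p0:(4,4)->(4,3) | p1:escaped | p2:escaped
Step 3: p0:(4,3)->(4,2) | p1:escaped | p2:escaped
Step 4: p0:(4,2)->(4,1) | p1:escaped | p2:escaped
Step 5: p0:(4,1)->(4,0)->EXIT | p1:escaped | p2:escaped

ESCAPED ESCAPED ESCAPED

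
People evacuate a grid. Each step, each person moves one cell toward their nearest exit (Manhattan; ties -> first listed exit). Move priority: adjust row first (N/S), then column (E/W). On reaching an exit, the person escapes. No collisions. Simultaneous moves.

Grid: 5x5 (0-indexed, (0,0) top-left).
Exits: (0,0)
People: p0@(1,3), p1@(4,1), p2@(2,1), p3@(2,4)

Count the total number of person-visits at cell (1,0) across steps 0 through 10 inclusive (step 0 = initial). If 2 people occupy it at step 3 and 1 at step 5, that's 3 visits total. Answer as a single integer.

Step 0: p0@(1,3) p1@(4,1) p2@(2,1) p3@(2,4) -> at (1,0): 0 [-], cum=0
Step 1: p0@(0,3) p1@(3,1) p2@(1,1) p3@(1,4) -> at (1,0): 0 [-], cum=0
Step 2: p0@(0,2) p1@(2,1) p2@(0,1) p3@(0,4) -> at (1,0): 0 [-], cum=0
Step 3: p0@(0,1) p1@(1,1) p2@ESC p3@(0,3) -> at (1,0): 0 [-], cum=0
Step 4: p0@ESC p1@(0,1) p2@ESC p3@(0,2) -> at (1,0): 0 [-], cum=0
Step 5: p0@ESC p1@ESC p2@ESC p3@(0,1) -> at (1,0): 0 [-], cum=0
Step 6: p0@ESC p1@ESC p2@ESC p3@ESC -> at (1,0): 0 [-], cum=0
Total visits = 0

Answer: 0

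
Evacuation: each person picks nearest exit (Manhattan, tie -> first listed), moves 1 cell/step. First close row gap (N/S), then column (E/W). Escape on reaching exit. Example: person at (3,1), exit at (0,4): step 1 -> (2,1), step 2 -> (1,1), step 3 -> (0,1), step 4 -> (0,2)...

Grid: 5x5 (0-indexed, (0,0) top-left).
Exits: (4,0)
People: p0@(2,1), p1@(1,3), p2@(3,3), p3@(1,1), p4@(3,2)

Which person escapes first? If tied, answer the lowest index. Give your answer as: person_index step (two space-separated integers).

Step 1: p0:(2,1)->(3,1) | p1:(1,3)->(2,3) | p2:(3,3)->(4,3) | p3:(1,1)->(2,1) | p4:(3,2)->(4,2)
Step 2: p0:(3,1)->(4,1) | p1:(2,3)->(3,3) | p2:(4,3)->(4,2) | p3:(2,1)->(3,1) | p4:(4,2)->(4,1)
Step 3: p0:(4,1)->(4,0)->EXIT | p1:(3,3)->(4,3) | p2:(4,2)->(4,1) | p3:(3,1)->(4,1) | p4:(4,1)->(4,0)->EXIT
Step 4: p0:escaped | p1:(4,3)->(4,2) | p2:(4,1)->(4,0)->EXIT | p3:(4,1)->(4,0)->EXIT | p4:escaped
Step 5: p0:escaped | p1:(4,2)->(4,1) | p2:escaped | p3:escaped | p4:escaped
Step 6: p0:escaped | p1:(4,1)->(4,0)->EXIT | p2:escaped | p3:escaped | p4:escaped
Exit steps: [3, 6, 4, 4, 3]
First to escape: p0 at step 3

Answer: 0 3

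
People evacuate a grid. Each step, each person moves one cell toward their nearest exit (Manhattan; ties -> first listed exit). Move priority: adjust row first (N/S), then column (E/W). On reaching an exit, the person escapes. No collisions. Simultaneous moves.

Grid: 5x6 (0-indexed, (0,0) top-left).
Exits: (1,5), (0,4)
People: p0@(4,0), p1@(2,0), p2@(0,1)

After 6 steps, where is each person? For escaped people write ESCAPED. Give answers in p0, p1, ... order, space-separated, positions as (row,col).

Step 1: p0:(4,0)->(3,0) | p1:(2,0)->(1,0) | p2:(0,1)->(0,2)
Step 2: p0:(3,0)->(2,0) | p1:(1,0)->(1,1) | p2:(0,2)->(0,3)
Step 3: p0:(2,0)->(1,0) | p1:(1,1)->(1,2) | p2:(0,3)->(0,4)->EXIT
Step 4: p0:(1,0)->(1,1) | p1:(1,2)->(1,3) | p2:escaped
Step 5: p0:(1,1)->(1,2) | p1:(1,3)->(1,4) | p2:escaped
Step 6: p0:(1,2)->(1,3) | p1:(1,4)->(1,5)->EXIT | p2:escaped

(1,3) ESCAPED ESCAPED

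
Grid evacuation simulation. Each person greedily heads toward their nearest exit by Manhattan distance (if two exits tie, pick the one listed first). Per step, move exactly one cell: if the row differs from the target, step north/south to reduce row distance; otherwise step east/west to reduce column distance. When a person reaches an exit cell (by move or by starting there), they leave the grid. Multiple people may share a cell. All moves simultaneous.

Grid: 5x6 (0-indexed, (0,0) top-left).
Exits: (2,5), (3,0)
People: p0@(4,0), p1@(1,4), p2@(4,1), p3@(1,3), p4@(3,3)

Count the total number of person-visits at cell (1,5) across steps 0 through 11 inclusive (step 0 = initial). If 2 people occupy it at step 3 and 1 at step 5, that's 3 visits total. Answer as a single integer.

Answer: 0

Derivation:
Step 0: p0@(4,0) p1@(1,4) p2@(4,1) p3@(1,3) p4@(3,3) -> at (1,5): 0 [-], cum=0
Step 1: p0@ESC p1@(2,4) p2@(3,1) p3@(2,3) p4@(2,3) -> at (1,5): 0 [-], cum=0
Step 2: p0@ESC p1@ESC p2@ESC p3@(2,4) p4@(2,4) -> at (1,5): 0 [-], cum=0
Step 3: p0@ESC p1@ESC p2@ESC p3@ESC p4@ESC -> at (1,5): 0 [-], cum=0
Total visits = 0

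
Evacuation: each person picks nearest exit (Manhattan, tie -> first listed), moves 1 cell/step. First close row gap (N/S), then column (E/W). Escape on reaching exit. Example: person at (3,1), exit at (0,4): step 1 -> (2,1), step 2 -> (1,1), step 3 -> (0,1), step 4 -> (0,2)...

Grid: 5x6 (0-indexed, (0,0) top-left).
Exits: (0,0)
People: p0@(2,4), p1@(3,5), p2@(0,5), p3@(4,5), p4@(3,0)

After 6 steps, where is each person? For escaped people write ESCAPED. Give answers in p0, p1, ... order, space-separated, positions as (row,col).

Step 1: p0:(2,4)->(1,4) | p1:(3,5)->(2,5) | p2:(0,5)->(0,4) | p3:(4,5)->(3,5) | p4:(3,0)->(2,0)
Step 2: p0:(1,4)->(0,4) | p1:(2,5)->(1,5) | p2:(0,4)->(0,3) | p3:(3,5)->(2,5) | p4:(2,0)->(1,0)
Step 3: p0:(0,4)->(0,3) | p1:(1,5)->(0,5) | p2:(0,3)->(0,2) | p3:(2,5)->(1,5) | p4:(1,0)->(0,0)->EXIT
Step 4: p0:(0,3)->(0,2) | p1:(0,5)->(0,4) | p2:(0,2)->(0,1) | p3:(1,5)->(0,5) | p4:escaped
Step 5: p0:(0,2)->(0,1) | p1:(0,4)->(0,3) | p2:(0,1)->(0,0)->EXIT | p3:(0,5)->(0,4) | p4:escaped
Step 6: p0:(0,1)->(0,0)->EXIT | p1:(0,3)->(0,2) | p2:escaped | p3:(0,4)->(0,3) | p4:escaped

ESCAPED (0,2) ESCAPED (0,3) ESCAPED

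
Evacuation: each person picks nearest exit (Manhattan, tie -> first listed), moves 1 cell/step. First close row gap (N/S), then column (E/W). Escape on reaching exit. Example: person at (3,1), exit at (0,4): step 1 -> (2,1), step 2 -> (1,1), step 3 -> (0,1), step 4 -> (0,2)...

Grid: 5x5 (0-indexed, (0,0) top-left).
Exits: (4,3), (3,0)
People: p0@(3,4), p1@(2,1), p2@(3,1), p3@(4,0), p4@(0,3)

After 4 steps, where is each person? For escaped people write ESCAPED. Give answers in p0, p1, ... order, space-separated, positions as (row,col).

Step 1: p0:(3,4)->(4,4) | p1:(2,1)->(3,1) | p2:(3,1)->(3,0)->EXIT | p3:(4,0)->(3,0)->EXIT | p4:(0,3)->(1,3)
Step 2: p0:(4,4)->(4,3)->EXIT | p1:(3,1)->(3,0)->EXIT | p2:escaped | p3:escaped | p4:(1,3)->(2,3)
Step 3: p0:escaped | p1:escaped | p2:escaped | p3:escaped | p4:(2,3)->(3,3)
Step 4: p0:escaped | p1:escaped | p2:escaped | p3:escaped | p4:(3,3)->(4,3)->EXIT

ESCAPED ESCAPED ESCAPED ESCAPED ESCAPED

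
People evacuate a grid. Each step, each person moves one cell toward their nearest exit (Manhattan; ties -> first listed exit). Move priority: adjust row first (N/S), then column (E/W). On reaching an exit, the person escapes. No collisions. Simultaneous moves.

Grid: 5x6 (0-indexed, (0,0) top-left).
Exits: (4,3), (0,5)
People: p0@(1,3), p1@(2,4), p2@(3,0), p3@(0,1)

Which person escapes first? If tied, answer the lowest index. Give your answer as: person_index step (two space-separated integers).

Answer: 0 3

Derivation:
Step 1: p0:(1,3)->(2,3) | p1:(2,4)->(3,4) | p2:(3,0)->(4,0) | p3:(0,1)->(0,2)
Step 2: p0:(2,3)->(3,3) | p1:(3,4)->(4,4) | p2:(4,0)->(4,1) | p3:(0,2)->(0,3)
Step 3: p0:(3,3)->(4,3)->EXIT | p1:(4,4)->(4,3)->EXIT | p2:(4,1)->(4,2) | p3:(0,3)->(0,4)
Step 4: p0:escaped | p1:escaped | p2:(4,2)->(4,3)->EXIT | p3:(0,4)->(0,5)->EXIT
Exit steps: [3, 3, 4, 4]
First to escape: p0 at step 3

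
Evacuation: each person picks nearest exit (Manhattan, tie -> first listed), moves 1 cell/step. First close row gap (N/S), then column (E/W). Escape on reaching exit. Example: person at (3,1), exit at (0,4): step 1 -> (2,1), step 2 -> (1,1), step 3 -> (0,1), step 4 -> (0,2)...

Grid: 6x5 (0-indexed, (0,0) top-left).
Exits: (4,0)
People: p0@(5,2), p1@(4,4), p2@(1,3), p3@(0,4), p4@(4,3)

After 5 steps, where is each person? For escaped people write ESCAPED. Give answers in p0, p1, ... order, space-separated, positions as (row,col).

Step 1: p0:(5,2)->(4,2) | p1:(4,4)->(4,3) | p2:(1,3)->(2,3) | p3:(0,4)->(1,4) | p4:(4,3)->(4,2)
Step 2: p0:(4,2)->(4,1) | p1:(4,3)->(4,2) | p2:(2,3)->(3,3) | p3:(1,4)->(2,4) | p4:(4,2)->(4,1)
Step 3: p0:(4,1)->(4,0)->EXIT | p1:(4,2)->(4,1) | p2:(3,3)->(4,3) | p3:(2,4)->(3,4) | p4:(4,1)->(4,0)->EXIT
Step 4: p0:escaped | p1:(4,1)->(4,0)->EXIT | p2:(4,3)->(4,2) | p3:(3,4)->(4,4) | p4:escaped
Step 5: p0:escaped | p1:escaped | p2:(4,2)->(4,1) | p3:(4,4)->(4,3) | p4:escaped

ESCAPED ESCAPED (4,1) (4,3) ESCAPED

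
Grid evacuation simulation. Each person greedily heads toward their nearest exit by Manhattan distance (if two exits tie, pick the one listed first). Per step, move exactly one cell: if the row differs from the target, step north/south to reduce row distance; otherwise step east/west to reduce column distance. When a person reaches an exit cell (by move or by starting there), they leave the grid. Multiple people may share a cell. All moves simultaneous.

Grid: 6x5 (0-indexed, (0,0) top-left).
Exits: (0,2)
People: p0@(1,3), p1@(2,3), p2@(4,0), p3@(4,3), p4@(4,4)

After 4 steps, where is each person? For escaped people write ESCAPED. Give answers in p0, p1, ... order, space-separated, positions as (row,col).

Step 1: p0:(1,3)->(0,3) | p1:(2,3)->(1,3) | p2:(4,0)->(3,0) | p3:(4,3)->(3,3) | p4:(4,4)->(3,4)
Step 2: p0:(0,3)->(0,2)->EXIT | p1:(1,3)->(0,3) | p2:(3,0)->(2,0) | p3:(3,3)->(2,3) | p4:(3,4)->(2,4)
Step 3: p0:escaped | p1:(0,3)->(0,2)->EXIT | p2:(2,0)->(1,0) | p3:(2,3)->(1,3) | p4:(2,4)->(1,4)
Step 4: p0:escaped | p1:escaped | p2:(1,0)->(0,0) | p3:(1,3)->(0,3) | p4:(1,4)->(0,4)

ESCAPED ESCAPED (0,0) (0,3) (0,4)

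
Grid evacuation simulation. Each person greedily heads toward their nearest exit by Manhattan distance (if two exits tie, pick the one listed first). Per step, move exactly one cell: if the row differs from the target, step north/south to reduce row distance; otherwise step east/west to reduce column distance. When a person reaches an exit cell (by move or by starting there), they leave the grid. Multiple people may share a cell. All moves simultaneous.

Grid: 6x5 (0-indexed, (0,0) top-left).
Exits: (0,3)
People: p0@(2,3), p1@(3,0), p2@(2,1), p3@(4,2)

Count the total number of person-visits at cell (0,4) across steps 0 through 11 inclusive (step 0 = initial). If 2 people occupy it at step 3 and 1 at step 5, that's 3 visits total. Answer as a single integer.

Answer: 0

Derivation:
Step 0: p0@(2,3) p1@(3,0) p2@(2,1) p3@(4,2) -> at (0,4): 0 [-], cum=0
Step 1: p0@(1,3) p1@(2,0) p2@(1,1) p3@(3,2) -> at (0,4): 0 [-], cum=0
Step 2: p0@ESC p1@(1,0) p2@(0,1) p3@(2,2) -> at (0,4): 0 [-], cum=0
Step 3: p0@ESC p1@(0,0) p2@(0,2) p3@(1,2) -> at (0,4): 0 [-], cum=0
Step 4: p0@ESC p1@(0,1) p2@ESC p3@(0,2) -> at (0,4): 0 [-], cum=0
Step 5: p0@ESC p1@(0,2) p2@ESC p3@ESC -> at (0,4): 0 [-], cum=0
Step 6: p0@ESC p1@ESC p2@ESC p3@ESC -> at (0,4): 0 [-], cum=0
Total visits = 0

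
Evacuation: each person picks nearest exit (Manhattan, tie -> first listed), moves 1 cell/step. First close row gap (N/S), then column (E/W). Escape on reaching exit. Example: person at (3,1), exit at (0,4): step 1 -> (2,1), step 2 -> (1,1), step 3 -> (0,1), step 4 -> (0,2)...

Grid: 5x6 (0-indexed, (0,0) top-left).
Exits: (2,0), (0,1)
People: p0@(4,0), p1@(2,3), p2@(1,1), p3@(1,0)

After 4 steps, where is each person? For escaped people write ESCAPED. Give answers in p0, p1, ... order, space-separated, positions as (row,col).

Step 1: p0:(4,0)->(3,0) | p1:(2,3)->(2,2) | p2:(1,1)->(0,1)->EXIT | p3:(1,0)->(2,0)->EXIT
Step 2: p0:(3,0)->(2,0)->EXIT | p1:(2,2)->(2,1) | p2:escaped | p3:escaped
Step 3: p0:escaped | p1:(2,1)->(2,0)->EXIT | p2:escaped | p3:escaped

ESCAPED ESCAPED ESCAPED ESCAPED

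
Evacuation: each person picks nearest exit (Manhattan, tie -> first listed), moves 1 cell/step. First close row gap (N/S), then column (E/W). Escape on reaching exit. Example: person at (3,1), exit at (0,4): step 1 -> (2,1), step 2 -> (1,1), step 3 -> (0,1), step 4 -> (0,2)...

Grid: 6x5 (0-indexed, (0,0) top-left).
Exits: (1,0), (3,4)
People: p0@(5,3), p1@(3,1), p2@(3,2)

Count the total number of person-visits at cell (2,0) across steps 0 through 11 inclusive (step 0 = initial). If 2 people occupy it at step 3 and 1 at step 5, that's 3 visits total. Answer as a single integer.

Step 0: p0@(5,3) p1@(3,1) p2@(3,2) -> at (2,0): 0 [-], cum=0
Step 1: p0@(4,3) p1@(2,1) p2@(3,3) -> at (2,0): 0 [-], cum=0
Step 2: p0@(3,3) p1@(1,1) p2@ESC -> at (2,0): 0 [-], cum=0
Step 3: p0@ESC p1@ESC p2@ESC -> at (2,0): 0 [-], cum=0
Total visits = 0

Answer: 0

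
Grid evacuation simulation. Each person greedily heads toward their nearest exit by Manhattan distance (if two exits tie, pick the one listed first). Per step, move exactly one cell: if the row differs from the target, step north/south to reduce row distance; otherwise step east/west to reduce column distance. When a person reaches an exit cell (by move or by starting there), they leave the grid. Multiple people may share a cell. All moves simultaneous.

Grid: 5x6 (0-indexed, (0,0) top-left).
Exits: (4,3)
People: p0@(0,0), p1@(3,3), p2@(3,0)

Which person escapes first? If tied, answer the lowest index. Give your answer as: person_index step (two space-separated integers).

Step 1: p0:(0,0)->(1,0) | p1:(3,3)->(4,3)->EXIT | p2:(3,0)->(4,0)
Step 2: p0:(1,0)->(2,0) | p1:escaped | p2:(4,0)->(4,1)
Step 3: p0:(2,0)->(3,0) | p1:escaped | p2:(4,1)->(4,2)
Step 4: p0:(3,0)->(4,0) | p1:escaped | p2:(4,2)->(4,3)->EXIT
Step 5: p0:(4,0)->(4,1) | p1:escaped | p2:escaped
Step 6: p0:(4,1)->(4,2) | p1:escaped | p2:escaped
Step 7: p0:(4,2)->(4,3)->EXIT | p1:escaped | p2:escaped
Exit steps: [7, 1, 4]
First to escape: p1 at step 1

Answer: 1 1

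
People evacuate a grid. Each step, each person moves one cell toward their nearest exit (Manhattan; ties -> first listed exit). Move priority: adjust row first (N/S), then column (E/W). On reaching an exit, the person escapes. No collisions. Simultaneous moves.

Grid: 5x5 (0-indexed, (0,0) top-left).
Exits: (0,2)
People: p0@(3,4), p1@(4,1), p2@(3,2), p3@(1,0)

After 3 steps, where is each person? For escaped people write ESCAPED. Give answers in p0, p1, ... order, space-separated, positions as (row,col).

Step 1: p0:(3,4)->(2,4) | p1:(4,1)->(3,1) | p2:(3,2)->(2,2) | p3:(1,0)->(0,0)
Step 2: p0:(2,4)->(1,4) | p1:(3,1)->(2,1) | p2:(2,2)->(1,2) | p3:(0,0)->(0,1)
Step 3: p0:(1,4)->(0,4) | p1:(2,1)->(1,1) | p2:(1,2)->(0,2)->EXIT | p3:(0,1)->(0,2)->EXIT

(0,4) (1,1) ESCAPED ESCAPED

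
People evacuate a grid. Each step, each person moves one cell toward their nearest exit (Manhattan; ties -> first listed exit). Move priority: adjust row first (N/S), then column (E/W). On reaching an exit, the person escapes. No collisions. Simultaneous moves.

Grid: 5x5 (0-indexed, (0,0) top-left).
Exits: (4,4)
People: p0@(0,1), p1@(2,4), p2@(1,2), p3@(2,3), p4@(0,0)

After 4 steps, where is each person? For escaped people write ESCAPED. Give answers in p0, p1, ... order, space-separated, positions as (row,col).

Step 1: p0:(0,1)->(1,1) | p1:(2,4)->(3,4) | p2:(1,2)->(2,2) | p3:(2,3)->(3,3) | p4:(0,0)->(1,0)
Step 2: p0:(1,1)->(2,1) | p1:(3,4)->(4,4)->EXIT | p2:(2,2)->(3,2) | p3:(3,3)->(4,3) | p4:(1,0)->(2,0)
Step 3: p0:(2,1)->(3,1) | p1:escaped | p2:(3,2)->(4,2) | p3:(4,3)->(4,4)->EXIT | p4:(2,0)->(3,0)
Step 4: p0:(3,1)->(4,1) | p1:escaped | p2:(4,2)->(4,3) | p3:escaped | p4:(3,0)->(4,0)

(4,1) ESCAPED (4,3) ESCAPED (4,0)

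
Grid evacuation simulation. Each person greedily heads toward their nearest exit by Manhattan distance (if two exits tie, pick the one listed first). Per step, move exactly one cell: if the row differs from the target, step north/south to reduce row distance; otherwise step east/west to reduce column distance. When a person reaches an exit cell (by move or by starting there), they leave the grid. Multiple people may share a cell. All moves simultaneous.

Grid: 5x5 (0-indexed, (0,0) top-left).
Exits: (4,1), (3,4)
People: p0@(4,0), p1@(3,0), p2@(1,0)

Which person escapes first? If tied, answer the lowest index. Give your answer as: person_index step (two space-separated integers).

Step 1: p0:(4,0)->(4,1)->EXIT | p1:(3,0)->(4,0) | p2:(1,0)->(2,0)
Step 2: p0:escaped | p1:(4,0)->(4,1)->EXIT | p2:(2,0)->(3,0)
Step 3: p0:escaped | p1:escaped | p2:(3,0)->(4,0)
Step 4: p0:escaped | p1:escaped | p2:(4,0)->(4,1)->EXIT
Exit steps: [1, 2, 4]
First to escape: p0 at step 1

Answer: 0 1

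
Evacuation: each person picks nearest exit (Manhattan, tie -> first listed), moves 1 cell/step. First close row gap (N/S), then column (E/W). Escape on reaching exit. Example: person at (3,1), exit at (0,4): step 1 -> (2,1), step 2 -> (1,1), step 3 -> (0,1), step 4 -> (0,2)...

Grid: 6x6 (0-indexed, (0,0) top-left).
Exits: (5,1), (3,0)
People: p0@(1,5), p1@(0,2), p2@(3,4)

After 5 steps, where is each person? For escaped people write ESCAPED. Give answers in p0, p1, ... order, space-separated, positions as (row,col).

Step 1: p0:(1,5)->(2,5) | p1:(0,2)->(1,2) | p2:(3,4)->(3,3)
Step 2: p0:(2,5)->(3,5) | p1:(1,2)->(2,2) | p2:(3,3)->(3,2)
Step 3: p0:(3,5)->(3,4) | p1:(2,2)->(3,2) | p2:(3,2)->(3,1)
Step 4: p0:(3,4)->(3,3) | p1:(3,2)->(3,1) | p2:(3,1)->(3,0)->EXIT
Step 5: p0:(3,3)->(3,2) | p1:(3,1)->(3,0)->EXIT | p2:escaped

(3,2) ESCAPED ESCAPED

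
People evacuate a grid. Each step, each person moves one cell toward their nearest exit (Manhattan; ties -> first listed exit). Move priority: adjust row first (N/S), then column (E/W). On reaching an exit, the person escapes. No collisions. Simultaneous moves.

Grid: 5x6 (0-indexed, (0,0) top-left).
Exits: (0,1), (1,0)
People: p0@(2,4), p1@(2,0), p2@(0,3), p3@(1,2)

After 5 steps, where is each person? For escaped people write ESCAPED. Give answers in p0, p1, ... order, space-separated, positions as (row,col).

Step 1: p0:(2,4)->(1,4) | p1:(2,0)->(1,0)->EXIT | p2:(0,3)->(0,2) | p3:(1,2)->(0,2)
Step 2: p0:(1,4)->(0,4) | p1:escaped | p2:(0,2)->(0,1)->EXIT | p3:(0,2)->(0,1)->EXIT
Step 3: p0:(0,4)->(0,3) | p1:escaped | p2:escaped | p3:escaped
Step 4: p0:(0,3)->(0,2) | p1:escaped | p2:escaped | p3:escaped
Step 5: p0:(0,2)->(0,1)->EXIT | p1:escaped | p2:escaped | p3:escaped

ESCAPED ESCAPED ESCAPED ESCAPED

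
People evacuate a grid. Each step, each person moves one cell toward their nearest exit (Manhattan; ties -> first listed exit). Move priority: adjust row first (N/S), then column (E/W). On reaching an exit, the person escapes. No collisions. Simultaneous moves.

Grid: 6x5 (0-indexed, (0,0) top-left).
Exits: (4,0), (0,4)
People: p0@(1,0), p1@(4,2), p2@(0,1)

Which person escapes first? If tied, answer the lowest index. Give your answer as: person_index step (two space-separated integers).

Answer: 1 2

Derivation:
Step 1: p0:(1,0)->(2,0) | p1:(4,2)->(4,1) | p2:(0,1)->(0,2)
Step 2: p0:(2,0)->(3,0) | p1:(4,1)->(4,0)->EXIT | p2:(0,2)->(0,3)
Step 3: p0:(3,0)->(4,0)->EXIT | p1:escaped | p2:(0,3)->(0,4)->EXIT
Exit steps: [3, 2, 3]
First to escape: p1 at step 2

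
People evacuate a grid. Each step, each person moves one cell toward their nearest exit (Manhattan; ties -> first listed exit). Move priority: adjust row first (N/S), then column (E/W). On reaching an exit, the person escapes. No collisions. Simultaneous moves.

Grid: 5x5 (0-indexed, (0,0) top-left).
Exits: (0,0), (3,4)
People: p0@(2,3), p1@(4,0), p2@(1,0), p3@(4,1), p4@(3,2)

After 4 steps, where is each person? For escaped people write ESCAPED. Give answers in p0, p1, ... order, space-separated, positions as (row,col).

Step 1: p0:(2,3)->(3,3) | p1:(4,0)->(3,0) | p2:(1,0)->(0,0)->EXIT | p3:(4,1)->(3,1) | p4:(3,2)->(3,3)
Step 2: p0:(3,3)->(3,4)->EXIT | p1:(3,0)->(2,0) | p2:escaped | p3:(3,1)->(3,2) | p4:(3,3)->(3,4)->EXIT
Step 3: p0:escaped | p1:(2,0)->(1,0) | p2:escaped | p3:(3,2)->(3,3) | p4:escaped
Step 4: p0:escaped | p1:(1,0)->(0,0)->EXIT | p2:escaped | p3:(3,3)->(3,4)->EXIT | p4:escaped

ESCAPED ESCAPED ESCAPED ESCAPED ESCAPED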